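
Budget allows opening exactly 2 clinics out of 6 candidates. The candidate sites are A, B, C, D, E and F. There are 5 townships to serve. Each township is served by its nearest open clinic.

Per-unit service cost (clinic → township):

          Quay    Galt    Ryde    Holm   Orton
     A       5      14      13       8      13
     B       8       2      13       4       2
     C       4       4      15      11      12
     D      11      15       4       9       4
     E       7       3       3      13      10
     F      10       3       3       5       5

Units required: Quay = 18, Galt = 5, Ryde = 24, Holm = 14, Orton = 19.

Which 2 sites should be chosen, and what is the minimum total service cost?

With exactly 2 open, each township uses its cheapest among the chosen.
{B, E}: Quay→E 7·18=126, Galt→B 2·5=10, Ryde→E 3·24=72, Holm→B 4·14=56, Orton→B 2·19=38. Service cost 302.
{B, F}: service cost 320
{C, F}: service cost 324
Among all 15 size-2 choices, {B, E} is lowest.

Choose B and E; total service cost 302.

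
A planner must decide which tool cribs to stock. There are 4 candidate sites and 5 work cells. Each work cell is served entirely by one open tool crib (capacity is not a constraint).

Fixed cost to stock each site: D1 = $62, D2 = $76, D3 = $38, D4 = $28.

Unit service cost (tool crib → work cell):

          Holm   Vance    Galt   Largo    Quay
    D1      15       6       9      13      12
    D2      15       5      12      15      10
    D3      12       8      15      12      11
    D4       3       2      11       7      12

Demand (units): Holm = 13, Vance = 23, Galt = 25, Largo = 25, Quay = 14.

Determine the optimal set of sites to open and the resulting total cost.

Open D4 only; minimum total cost 731.

For any fixed open set, each work cell goes to its cheapest open site; total = fixed + service.
{D4}: Holm→D4 3·13=39, Vance→D4 2·23=46, Galt→D4 11·25=275, Largo→D4 7·25=175, Quay→D4 12·14=168. Service 703; fixed 28; total 731.
{D1, D4}: service 653 + fixed 90 = 743
{D3, D4}: Holm→D4 3·13=39, Vance→D4 2·23=46, Galt→D4 11·25=275, Largo→D4 7·25=175, Quay→D3 11·14=154. Service 689; fixed 66; total 755.
{D1, D2, D3, D4}: Holm→D4 3·13=39, Vance→D4 2·23=46, Galt→D1 9·25=225, Largo→D4 7·25=175, Quay→D2 10·14=140. Service 625; fixed 204; total 829.
No other subset beats 731.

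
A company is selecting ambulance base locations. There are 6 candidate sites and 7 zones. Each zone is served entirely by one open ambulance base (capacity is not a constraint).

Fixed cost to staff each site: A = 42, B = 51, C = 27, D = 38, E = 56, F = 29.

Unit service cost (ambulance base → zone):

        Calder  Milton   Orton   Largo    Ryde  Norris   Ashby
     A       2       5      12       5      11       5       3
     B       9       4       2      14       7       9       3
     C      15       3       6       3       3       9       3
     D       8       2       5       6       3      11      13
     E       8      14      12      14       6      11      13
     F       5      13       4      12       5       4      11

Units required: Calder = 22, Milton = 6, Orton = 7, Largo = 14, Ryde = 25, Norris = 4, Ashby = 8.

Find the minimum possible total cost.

For any fixed open set, each zone goes to its cheapest open site; total = fixed + service.
{A, C}: Calder→A 2·22=44, Milton→C 3·6=18, Orton→C 6·7=42, Largo→C 3·14=42, Ryde→C 3·25=75, Norris→A 5·4=20, Ashby→A 3·8=24. Service 265; fixed 69; total 334.
{A, C, F}: Calder→A 2·22=44, Milton→C 3·6=18, Orton→F 4·7=28, Largo→C 3·14=42, Ryde→C 3·25=75, Norris→F 4·4=16, Ashby→A 3·8=24. Service 247; fixed 98; total 345.
{A, B, C}: service 237 + fixed 120 = 357
{A, B, C, D, E, F}: service 227 + fixed 243 = 470
No other subset beats 334.

Minimum total cost: 334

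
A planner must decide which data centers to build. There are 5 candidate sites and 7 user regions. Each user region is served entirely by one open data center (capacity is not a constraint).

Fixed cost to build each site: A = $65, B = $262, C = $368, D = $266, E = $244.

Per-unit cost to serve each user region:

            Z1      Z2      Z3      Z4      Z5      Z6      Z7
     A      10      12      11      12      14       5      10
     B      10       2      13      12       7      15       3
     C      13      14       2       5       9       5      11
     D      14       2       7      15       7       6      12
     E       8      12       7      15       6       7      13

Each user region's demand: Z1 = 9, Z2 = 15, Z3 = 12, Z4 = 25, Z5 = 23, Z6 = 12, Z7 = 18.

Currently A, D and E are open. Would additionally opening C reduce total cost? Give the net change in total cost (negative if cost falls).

Current service cost with {A, D, E}: 864.
Adding C: each user region re-picks its cheapest; new service cost 629, saving 235.
Extra fixed cost: 368. Net change = 368 − 235 = 133.
(Totals: 1439 → 1572.)

No — net change +133 (cost rises by 133).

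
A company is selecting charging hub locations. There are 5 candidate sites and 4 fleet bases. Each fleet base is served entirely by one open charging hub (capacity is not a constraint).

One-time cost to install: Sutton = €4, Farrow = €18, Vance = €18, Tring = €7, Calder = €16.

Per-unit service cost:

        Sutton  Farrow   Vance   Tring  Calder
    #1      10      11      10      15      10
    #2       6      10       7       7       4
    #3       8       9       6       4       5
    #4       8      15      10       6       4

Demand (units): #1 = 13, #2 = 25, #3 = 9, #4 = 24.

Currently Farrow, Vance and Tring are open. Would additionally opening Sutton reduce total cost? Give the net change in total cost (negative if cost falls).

Current service cost with {Farrow, Vance, Tring}: 485.
Adding Sutton: each fleet base re-picks its cheapest; new service cost 460, saving 25.
Extra fixed cost: 4. Net change = 4 − 25 = -21.
(Totals: 528 → 507.)

Yes — net change −21 (cost falls by 21).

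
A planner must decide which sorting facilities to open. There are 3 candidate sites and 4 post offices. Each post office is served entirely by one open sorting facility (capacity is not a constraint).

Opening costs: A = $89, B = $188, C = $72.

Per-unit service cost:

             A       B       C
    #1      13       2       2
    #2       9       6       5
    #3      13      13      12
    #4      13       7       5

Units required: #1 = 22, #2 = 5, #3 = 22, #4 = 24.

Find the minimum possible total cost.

For any fixed open set, each post office goes to its cheapest open site; total = fixed + service.
{C}: #1→C 2·22=44, #2→C 5·5=25, #3→C 12·22=264, #4→C 5·24=120. Service 453; fixed 72; total 525.
{A, C}: service 453 + fixed 161 = 614
{B, C}: #1→B 2·22=44, #2→C 5·5=25, #3→C 12·22=264, #4→C 5·24=120. Service 453; fixed 260; total 713.
{A, B, C}: service 453 + fixed 349 = 802
No other subset beats 525.

Minimum total cost: 525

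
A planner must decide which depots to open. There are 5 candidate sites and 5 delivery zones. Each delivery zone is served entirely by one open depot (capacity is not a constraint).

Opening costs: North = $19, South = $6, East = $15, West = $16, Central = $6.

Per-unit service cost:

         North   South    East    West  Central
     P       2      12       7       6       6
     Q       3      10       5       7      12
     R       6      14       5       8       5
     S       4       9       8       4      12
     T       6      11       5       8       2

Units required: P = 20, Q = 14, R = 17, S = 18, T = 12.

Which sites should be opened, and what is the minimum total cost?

For any fixed open set, each delivery zone goes to its cheapest open site; total = fixed + service.
{North, Central}: P→North 2·20=40, Q→North 3·14=42, R→Central 5·17=85, S→North 4·18=72, T→Central 2·12=24. Service 263; fixed 25; total 288.
{North, South, Central}: service 263 + fixed 31 = 294
{North, East, Central}: P→North 2·20=40, Q→North 3·14=42, R→East 5·17=85, S→North 4·18=72, T→Central 2·12=24. Service 263; fixed 40; total 303.
{North, South, East, West, Central}: service 263 + fixed 62 = 325
No other subset beats 288.

Open North and Central; minimum total cost 288.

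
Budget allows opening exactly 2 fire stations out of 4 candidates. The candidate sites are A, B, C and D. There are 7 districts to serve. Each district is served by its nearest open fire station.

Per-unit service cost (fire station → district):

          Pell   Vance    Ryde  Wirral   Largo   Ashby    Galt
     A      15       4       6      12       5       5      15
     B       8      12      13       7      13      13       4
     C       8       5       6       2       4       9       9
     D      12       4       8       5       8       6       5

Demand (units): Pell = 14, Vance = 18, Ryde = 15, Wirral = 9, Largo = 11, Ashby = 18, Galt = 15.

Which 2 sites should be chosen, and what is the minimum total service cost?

Choose C and D; total service cost 519.

With exactly 2 open, each district uses its cheapest among the chosen.
{C, D}: Pell→C 8·14=112, Vance→D 4·18=72, Ryde→C 6·15=90, Wirral→C 2·9=18, Largo→C 4·11=44, Ashby→D 6·18=108, Galt→D 5·15=75. Service cost 519.
{A, B}: service cost 542
{A, C}: service cost 561
Among all 6 size-2 choices, {C, D} is lowest.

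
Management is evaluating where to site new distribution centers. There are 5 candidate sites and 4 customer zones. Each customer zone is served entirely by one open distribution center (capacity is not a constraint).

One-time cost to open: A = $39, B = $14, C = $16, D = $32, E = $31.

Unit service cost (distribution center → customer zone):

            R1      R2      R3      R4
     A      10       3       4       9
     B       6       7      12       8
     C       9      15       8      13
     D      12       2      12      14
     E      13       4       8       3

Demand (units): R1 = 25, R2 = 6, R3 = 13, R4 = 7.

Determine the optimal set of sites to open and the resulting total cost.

For any fixed open set, each customer zone goes to its cheapest open site; total = fixed + service.
{A, B, E}: R1→B 6·25=150, R2→A 3·6=18, R3→A 4·13=52, R4→E 3·7=21. Service 241; fixed 84; total 325.
{A, B}: service 276 + fixed 53 = 329
{A, B, C, E}: service 241 + fixed 100 = 341
{A, B, C, D, E}: service 235 + fixed 132 = 367
No other subset beats 325.

Open A, B and E; minimum total cost 325.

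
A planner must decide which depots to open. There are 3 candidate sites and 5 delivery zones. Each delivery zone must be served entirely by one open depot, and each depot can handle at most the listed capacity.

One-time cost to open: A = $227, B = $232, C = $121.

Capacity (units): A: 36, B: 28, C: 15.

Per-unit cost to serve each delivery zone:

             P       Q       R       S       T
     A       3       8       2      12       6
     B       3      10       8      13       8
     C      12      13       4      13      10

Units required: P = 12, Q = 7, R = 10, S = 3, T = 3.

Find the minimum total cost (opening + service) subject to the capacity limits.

Minimum total cost: 393

Open {A}: P→A 3·12=36, Q→A 8·7=56, R→A 2·10=20, S→A 12·3=36, T→A 6·3=18.
Loads: A carries 35/36. Service 166; fixed 227; total 393.
Next best feasible plan costs 514.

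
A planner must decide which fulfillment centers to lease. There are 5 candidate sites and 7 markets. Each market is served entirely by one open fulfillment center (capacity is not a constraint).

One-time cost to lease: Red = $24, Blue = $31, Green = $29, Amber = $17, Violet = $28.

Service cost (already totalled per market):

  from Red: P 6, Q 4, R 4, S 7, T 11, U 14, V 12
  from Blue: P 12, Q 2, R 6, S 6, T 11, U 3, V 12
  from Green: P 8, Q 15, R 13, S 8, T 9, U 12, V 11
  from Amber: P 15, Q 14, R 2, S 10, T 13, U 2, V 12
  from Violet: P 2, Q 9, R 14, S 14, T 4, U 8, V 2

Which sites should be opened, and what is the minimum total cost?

For any fixed open set, each market goes to its cheapest open site; total = fixed + service.
{Amber, Violet}: P→Violet 2, Q→Violet 9, R→Amber 2, S→Amber 10, T→Violet 4, U→Amber 2, V→Violet 2. Service 31; fixed 45; total 76.
{Violet}: service 53 + fixed 28 = 81
{Red}: P→Red 6, Q→Red 4, R→Red 4, S→Red 7, T→Red 11, U→Red 14, V→Red 12. Service 58; fixed 24; total 82.
{Red, Blue, Green, Amber, Violet}: P→Violet 2, Q→Blue 2, R→Amber 2, S→Blue 6, T→Violet 4, U→Amber 2, V→Violet 2. Service 20; fixed 129; total 149.
No other subset beats 76.

Open Amber and Violet; minimum total cost 76.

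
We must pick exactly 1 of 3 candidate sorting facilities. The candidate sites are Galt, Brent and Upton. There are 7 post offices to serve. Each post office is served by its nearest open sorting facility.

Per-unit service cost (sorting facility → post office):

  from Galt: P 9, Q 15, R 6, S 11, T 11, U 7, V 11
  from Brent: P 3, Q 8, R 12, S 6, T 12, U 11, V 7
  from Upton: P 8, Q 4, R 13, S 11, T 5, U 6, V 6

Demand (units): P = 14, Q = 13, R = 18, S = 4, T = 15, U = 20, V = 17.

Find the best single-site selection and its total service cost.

Choose Upton only; total service cost 739.

With exactly 1 open, each post office uses its cheapest among the chosen.
{Upton}: P→Upton 8·14=112, Q→Upton 4·13=52, R→Upton 13·18=234, S→Upton 11·4=44, T→Upton 5·15=75, U→Upton 6·20=120, V→Upton 6·17=102. Service cost 739.
{Brent}: service cost 905
{Galt}: service cost 965
Among all 3 size-1 choices, {Upton} is lowest.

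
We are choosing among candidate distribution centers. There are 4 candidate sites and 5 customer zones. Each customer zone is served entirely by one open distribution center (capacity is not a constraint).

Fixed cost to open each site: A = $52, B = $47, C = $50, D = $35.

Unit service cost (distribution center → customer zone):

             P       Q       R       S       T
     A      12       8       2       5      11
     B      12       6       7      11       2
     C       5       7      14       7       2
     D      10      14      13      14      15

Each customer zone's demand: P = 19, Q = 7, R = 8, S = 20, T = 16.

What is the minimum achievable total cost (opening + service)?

Minimum total cost: 394

For any fixed open set, each customer zone goes to its cheapest open site; total = fixed + service.
{A, C}: P→C 5·19=95, Q→C 7·7=49, R→A 2·8=16, S→A 5·20=100, T→C 2·16=32. Service 292; fixed 102; total 394.
{A, C, D}: service 292 + fixed 137 = 429
{A, B, C}: service 285 + fixed 149 = 434
{A, B, C, D}: service 285 + fixed 184 = 469
No other subset beats 394.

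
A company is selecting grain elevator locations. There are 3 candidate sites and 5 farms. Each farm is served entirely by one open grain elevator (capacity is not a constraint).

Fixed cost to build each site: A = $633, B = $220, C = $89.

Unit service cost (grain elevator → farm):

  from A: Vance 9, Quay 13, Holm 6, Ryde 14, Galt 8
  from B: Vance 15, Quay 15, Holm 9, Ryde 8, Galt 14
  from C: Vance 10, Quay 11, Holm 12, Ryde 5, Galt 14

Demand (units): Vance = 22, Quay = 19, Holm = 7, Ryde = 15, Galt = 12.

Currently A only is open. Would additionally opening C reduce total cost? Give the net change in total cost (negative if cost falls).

Yes — net change −84 (cost falls by 84).

Current service cost with {A}: 793.
Adding C: each farm re-picks its cheapest; new service cost 620, saving 173.
Extra fixed cost: 89. Net change = 89 − 173 = -84.
(Totals: 1426 → 1342.)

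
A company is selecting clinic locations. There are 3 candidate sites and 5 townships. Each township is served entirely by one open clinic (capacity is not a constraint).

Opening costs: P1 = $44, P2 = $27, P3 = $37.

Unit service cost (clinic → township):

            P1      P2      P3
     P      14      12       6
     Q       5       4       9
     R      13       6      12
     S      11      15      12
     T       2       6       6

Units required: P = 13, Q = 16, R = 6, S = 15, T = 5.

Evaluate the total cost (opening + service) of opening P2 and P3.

Each township is assigned to its cheapest site among the open ones.
{P2, P3}: P→P3 6·13=78, Q→P2 4·16=64, R→P2 6·6=36, S→P3 12·15=180, T→P2 6·5=30. Service 388; fixed 64; total 452.

Total cost: 452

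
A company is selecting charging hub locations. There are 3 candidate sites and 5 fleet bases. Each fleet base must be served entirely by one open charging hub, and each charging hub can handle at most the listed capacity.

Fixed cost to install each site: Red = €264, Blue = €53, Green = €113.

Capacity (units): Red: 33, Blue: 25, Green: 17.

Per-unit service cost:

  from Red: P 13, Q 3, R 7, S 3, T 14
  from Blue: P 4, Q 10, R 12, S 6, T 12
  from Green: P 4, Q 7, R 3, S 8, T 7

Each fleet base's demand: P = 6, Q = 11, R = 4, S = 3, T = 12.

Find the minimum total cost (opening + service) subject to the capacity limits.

Minimum total cost: 414

Open {Blue, Green}: P→Blue 4·6=24, Q→Blue 10·11=110, R→Green 3·4=12, S→Blue 6·3=18, T→Green 7·12=84.
Loads: Blue carries 20/25, Green carries 16/17. Service 248; fixed 166; total 414.
Next best feasible plan costs 441.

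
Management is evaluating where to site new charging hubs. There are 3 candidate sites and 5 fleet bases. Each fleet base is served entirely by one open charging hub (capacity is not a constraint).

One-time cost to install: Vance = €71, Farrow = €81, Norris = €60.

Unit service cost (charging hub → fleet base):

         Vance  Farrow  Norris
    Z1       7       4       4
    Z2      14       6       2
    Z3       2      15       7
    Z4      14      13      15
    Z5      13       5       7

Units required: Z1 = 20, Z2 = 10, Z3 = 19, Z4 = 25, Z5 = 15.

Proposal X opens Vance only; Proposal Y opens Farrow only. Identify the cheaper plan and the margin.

Proposal Y is cheaper by 28.

Proposal X: {Vance}: Z1→Vance 7·20=140, Z2→Vance 14·10=140, Z3→Vance 2·19=38, Z4→Vance 14·25=350, Z5→Vance 13·15=195. Service 863; fixed 71; total 934.
Proposal Y: {Farrow}: Z1→Farrow 4·20=80, Z2→Farrow 6·10=60, Z3→Farrow 15·19=285, Z4→Farrow 13·25=325, Z5→Farrow 5·15=75. Service 825; fixed 81; total 906.
Difference: |934 − 906| = 28.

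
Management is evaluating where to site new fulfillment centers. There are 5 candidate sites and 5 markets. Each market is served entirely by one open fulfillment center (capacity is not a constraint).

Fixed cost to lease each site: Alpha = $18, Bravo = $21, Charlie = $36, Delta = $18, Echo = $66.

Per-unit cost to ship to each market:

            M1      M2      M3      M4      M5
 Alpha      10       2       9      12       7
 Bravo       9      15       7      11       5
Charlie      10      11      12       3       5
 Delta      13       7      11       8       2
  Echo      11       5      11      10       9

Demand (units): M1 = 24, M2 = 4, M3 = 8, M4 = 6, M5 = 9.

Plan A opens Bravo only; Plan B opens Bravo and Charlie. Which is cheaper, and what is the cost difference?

Plan A: {Bravo}: M1→Bravo 9·24=216, M2→Bravo 15·4=60, M3→Bravo 7·8=56, M4→Bravo 11·6=66, M5→Bravo 5·9=45. Service 443; fixed 21; total 464.
Plan B: {Bravo, Charlie}: M1→Bravo 9·24=216, M2→Charlie 11·4=44, M3→Bravo 7·8=56, M4→Charlie 3·6=18, M5→Bravo 5·9=45. Service 379; fixed 57; total 436.
Difference: |464 − 436| = 28.

Plan B is cheaper by 28.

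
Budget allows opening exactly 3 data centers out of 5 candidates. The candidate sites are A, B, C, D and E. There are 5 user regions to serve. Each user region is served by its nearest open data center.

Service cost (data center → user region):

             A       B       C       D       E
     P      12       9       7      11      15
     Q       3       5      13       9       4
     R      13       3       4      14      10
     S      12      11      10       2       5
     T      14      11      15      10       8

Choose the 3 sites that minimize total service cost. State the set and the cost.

With exactly 3 open, each user region uses its cheapest among the chosen.
{C, D, E}: P→C 7, Q→E 4, R→C 4, S→D 2, T→E 8. Service cost 25.
{A, C, D}: service cost 26
{B, D, E}: service cost 26
Among all 10 size-3 choices, {C, D, E} is lowest.

Choose C, D and E; total service cost 25.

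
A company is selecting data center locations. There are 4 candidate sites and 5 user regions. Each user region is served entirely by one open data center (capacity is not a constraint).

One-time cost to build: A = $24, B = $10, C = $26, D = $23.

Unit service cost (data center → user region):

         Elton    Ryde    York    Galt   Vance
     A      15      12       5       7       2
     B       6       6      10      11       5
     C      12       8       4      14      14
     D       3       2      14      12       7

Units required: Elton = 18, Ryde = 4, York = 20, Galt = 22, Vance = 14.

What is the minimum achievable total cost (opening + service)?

Minimum total cost: 391

For any fixed open set, each user region goes to its cheapest open site; total = fixed + service.
{A, D}: Elton→D 3·18=54, Ryde→D 2·4=8, York→A 5·20=100, Galt→A 7·22=154, Vance→A 2·14=28. Service 344; fixed 47; total 391.
{A, C, D}: Elton→D 3·18=54, Ryde→D 2·4=8, York→C 4·20=80, Galt→A 7·22=154, Vance→A 2·14=28. Service 324; fixed 73; total 397.
{A, B, D}: service 344 + fixed 57 = 401
{A, B, C, D}: service 324 + fixed 83 = 407
No other subset beats 391.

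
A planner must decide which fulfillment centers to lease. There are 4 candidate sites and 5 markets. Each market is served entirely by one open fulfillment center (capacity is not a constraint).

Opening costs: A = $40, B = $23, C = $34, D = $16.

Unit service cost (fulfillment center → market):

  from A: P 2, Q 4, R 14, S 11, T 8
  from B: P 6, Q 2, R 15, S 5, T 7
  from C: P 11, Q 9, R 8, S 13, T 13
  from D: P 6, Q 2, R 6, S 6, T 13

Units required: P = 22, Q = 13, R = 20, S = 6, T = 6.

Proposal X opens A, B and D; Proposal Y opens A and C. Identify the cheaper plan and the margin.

Proposal X is cheaper by 103.

Proposal X: {A, B, D}: P→A 2·22=44, Q→B 2·13=26, R→D 6·20=120, S→B 5·6=30, T→B 7·6=42. Service 262; fixed 79; total 341.
Proposal Y: {A, C}: P→A 2·22=44, Q→A 4·13=52, R→C 8·20=160, S→A 11·6=66, T→A 8·6=48. Service 370; fixed 74; total 444.
Difference: |341 − 444| = 103.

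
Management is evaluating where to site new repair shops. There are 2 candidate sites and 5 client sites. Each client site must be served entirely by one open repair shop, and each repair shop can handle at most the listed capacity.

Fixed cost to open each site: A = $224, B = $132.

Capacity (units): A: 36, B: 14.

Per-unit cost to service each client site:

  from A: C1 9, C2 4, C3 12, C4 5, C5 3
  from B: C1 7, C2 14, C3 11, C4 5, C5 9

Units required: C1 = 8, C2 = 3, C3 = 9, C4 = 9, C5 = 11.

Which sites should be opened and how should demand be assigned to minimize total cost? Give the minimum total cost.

Minimum total cost: 610

Open {A, B}: C1→B 7·8=56, C2→A 4·3=12, C3→A 12·9=108, C4→A 5·9=45, C5→A 3·11=33.
Loads: A carries 32/36, B carries 8/14. Service 254; fixed 356; total 610.
Next best feasible plan costs 617.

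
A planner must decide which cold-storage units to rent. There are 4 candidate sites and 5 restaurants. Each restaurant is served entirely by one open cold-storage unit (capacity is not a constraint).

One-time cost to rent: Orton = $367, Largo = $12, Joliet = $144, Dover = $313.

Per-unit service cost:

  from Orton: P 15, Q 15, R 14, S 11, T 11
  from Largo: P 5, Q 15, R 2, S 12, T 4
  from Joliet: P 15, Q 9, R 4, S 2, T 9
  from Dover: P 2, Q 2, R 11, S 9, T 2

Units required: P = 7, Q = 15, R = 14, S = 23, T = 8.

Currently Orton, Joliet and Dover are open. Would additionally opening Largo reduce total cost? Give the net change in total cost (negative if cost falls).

Yes — net change −16 (cost falls by 16).

Current service cost with {Orton, Joliet, Dover}: 162.
Adding Largo: each restaurant re-picks its cheapest; new service cost 134, saving 28.
Extra fixed cost: 12. Net change = 12 − 28 = -16.
(Totals: 986 → 970.)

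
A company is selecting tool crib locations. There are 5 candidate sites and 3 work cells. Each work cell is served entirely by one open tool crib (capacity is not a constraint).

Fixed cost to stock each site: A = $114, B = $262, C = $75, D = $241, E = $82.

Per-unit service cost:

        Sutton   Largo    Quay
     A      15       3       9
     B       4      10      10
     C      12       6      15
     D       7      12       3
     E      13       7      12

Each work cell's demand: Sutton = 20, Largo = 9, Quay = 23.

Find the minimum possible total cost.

For any fixed open set, each work cell goes to its cheapest open site; total = fixed + service.
{D}: Sutton→D 7·20=140, Largo→D 12·9=108, Quay→D 3·23=69. Service 317; fixed 241; total 558.
{C, D}: service 263 + fixed 316 = 579
{A, D}: service 236 + fixed 355 = 591
{A, B, C, D, E}: service 176 + fixed 774 = 950
No other subset beats 558.

Minimum total cost: 558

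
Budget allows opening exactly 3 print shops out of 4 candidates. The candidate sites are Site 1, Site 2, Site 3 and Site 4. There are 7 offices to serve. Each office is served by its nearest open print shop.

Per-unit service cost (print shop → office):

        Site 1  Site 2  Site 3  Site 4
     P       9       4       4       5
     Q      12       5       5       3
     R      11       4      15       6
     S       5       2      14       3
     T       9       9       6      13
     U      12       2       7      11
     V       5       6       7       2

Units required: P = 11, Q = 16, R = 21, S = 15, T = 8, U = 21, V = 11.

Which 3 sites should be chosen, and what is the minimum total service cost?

With exactly 3 open, each office uses its cheapest among the chosen.
{Site 2, Site 3, Site 4}: P→Site 2 4·11=44, Q→Site 4 3·16=48, R→Site 2 4·21=84, S→Site 2 2·15=30, T→Site 3 6·8=48, U→Site 2 2·21=42, V→Site 4 2·11=22. Service cost 318.
{Site 1, Site 2, Site 4}: service cost 342
{Site 1, Site 2, Site 3}: service cost 383
Among all 4 size-3 choices, {Site 2, Site 3, Site 4} is lowest.

Choose Site 2, Site 3 and Site 4; total service cost 318.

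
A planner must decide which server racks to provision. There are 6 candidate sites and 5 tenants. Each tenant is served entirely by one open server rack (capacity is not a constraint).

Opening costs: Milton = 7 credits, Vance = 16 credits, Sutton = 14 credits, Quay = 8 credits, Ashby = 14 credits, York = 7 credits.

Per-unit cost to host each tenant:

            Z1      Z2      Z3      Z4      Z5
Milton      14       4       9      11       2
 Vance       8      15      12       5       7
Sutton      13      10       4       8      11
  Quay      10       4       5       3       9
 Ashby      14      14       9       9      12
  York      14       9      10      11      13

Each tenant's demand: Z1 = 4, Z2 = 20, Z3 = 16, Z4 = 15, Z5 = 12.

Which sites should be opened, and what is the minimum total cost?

Open Milton, Sutton and Quay; minimum total cost 282.

For any fixed open set, each tenant goes to its cheapest open site; total = fixed + service.
{Milton, Sutton, Quay}: Z1→Quay 10·4=40, Z2→Milton 4·20=80, Z3→Sutton 4·16=64, Z4→Quay 3·15=45, Z5→Milton 2·12=24. Service 253; fixed 29; total 282.
{Milton, Quay}: Z1→Quay 10·4=40, Z2→Milton 4·20=80, Z3→Quay 5·16=80, Z4→Quay 3·15=45, Z5→Milton 2·12=24. Service 269; fixed 15; total 284.
{Milton, Sutton, Quay, York}: service 253 + fixed 36 = 289
{Milton, Vance, Sutton, Quay, Ashby, York}: service 245 + fixed 66 = 311
No other subset beats 282.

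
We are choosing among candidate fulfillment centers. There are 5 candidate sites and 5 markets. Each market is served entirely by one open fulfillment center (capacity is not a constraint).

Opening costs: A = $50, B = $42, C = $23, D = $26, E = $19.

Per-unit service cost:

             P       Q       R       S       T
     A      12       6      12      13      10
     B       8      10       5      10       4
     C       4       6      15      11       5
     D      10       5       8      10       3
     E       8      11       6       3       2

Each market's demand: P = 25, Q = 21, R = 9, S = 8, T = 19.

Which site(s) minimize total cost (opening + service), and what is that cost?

Open C and E; minimum total cost 384.

For any fixed open set, each market goes to its cheapest open site; total = fixed + service.
{C, E}: P→C 4·25=100, Q→C 6·21=126, R→E 6·9=54, S→E 3·8=24, T→E 2·19=38. Service 342; fixed 42; total 384.
{C, D, E}: service 321 + fixed 68 = 389
{B, C, E}: P→C 4·25=100, Q→C 6·21=126, R→B 5·9=45, S→E 3·8=24, T→E 2·19=38. Service 333; fixed 84; total 417.
{A, B, C, D, E}: P→C 4·25=100, Q→D 5·21=105, R→B 5·9=45, S→E 3·8=24, T→E 2·19=38. Service 312; fixed 160; total 472.
No other subset beats 384.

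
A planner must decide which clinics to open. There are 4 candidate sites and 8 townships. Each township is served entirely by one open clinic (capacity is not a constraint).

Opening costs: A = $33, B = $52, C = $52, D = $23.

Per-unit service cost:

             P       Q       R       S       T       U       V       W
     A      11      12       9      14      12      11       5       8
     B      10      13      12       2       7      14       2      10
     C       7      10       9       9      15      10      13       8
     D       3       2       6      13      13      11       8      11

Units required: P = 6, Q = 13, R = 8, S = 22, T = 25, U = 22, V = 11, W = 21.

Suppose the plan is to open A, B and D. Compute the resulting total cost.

Total cost: 851

Each township is assigned to its cheapest site among the open ones.
{A, B, D}: P→D 3·6=18, Q→D 2·13=26, R→D 6·8=48, S→B 2·22=44, T→B 7·25=175, U→A 11·22=242, V→B 2·11=22, W→A 8·21=168. Service 743; fixed 108; total 851.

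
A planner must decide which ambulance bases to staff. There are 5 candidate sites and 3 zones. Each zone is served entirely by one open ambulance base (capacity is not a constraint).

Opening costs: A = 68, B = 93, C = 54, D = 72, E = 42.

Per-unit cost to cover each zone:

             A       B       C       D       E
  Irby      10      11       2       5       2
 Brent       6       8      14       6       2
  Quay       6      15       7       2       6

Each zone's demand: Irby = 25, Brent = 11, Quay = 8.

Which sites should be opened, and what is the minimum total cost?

Open E only; minimum total cost 162.

For any fixed open set, each zone goes to its cheapest open site; total = fixed + service.
{E}: Irby→E 2·25=50, Brent→E 2·11=22, Quay→E 6·8=48. Service 120; fixed 42; total 162.
{D, E}: service 88 + fixed 114 = 202
{C, E}: service 120 + fixed 96 = 216
{A, B, C, D, E}: Irby→C 2·25=50, Brent→E 2·11=22, Quay→D 2·8=16. Service 88; fixed 329; total 417.
No other subset beats 162.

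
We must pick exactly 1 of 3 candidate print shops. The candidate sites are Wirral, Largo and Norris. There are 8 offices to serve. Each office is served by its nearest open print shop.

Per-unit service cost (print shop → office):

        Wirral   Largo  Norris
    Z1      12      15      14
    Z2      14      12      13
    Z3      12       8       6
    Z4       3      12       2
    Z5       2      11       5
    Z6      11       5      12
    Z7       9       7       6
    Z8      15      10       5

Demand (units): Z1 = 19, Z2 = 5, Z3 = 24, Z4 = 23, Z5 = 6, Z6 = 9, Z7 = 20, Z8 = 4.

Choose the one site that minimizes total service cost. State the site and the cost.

Choose Norris only; total service cost 799.

With exactly 1 open, each office uses its cheapest among the chosen.
{Norris}: Z1→Norris 14·19=266, Z2→Norris 13·5=65, Z3→Norris 6·24=144, Z4→Norris 2·23=46, Z5→Norris 5·6=30, Z6→Norris 12·9=108, Z7→Norris 6·20=120, Z8→Norris 5·4=20. Service cost 799.
{Wirral}: service cost 1006
{Largo}: service cost 1104
Among all 3 size-1 choices, {Norris} is lowest.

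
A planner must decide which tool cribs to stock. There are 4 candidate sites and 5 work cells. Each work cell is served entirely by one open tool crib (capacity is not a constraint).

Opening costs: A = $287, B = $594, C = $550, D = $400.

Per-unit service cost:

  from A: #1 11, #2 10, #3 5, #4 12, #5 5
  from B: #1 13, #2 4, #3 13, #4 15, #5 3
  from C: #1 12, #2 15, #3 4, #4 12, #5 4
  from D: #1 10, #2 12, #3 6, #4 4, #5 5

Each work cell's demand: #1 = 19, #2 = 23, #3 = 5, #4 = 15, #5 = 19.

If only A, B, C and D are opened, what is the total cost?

Total cost: 2250

Each work cell is assigned to its cheapest site among the open ones.
{A, B, C, D}: #1→D 10·19=190, #2→B 4·23=92, #3→C 4·5=20, #4→D 4·15=60, #5→B 3·19=57. Service 419; fixed 1831; total 2250.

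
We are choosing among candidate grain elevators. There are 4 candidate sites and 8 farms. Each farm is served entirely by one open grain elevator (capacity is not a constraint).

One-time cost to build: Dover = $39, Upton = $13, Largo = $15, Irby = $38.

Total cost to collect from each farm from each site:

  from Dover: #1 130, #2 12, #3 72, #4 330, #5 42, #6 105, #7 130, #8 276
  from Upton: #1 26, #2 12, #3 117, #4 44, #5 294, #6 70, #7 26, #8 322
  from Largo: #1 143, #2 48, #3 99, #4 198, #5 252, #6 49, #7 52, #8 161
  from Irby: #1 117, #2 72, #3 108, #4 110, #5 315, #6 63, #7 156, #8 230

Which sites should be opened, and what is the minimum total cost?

For any fixed open set, each farm goes to its cheapest open site; total = fixed + service.
{Dover, Upton, Largo}: #1→Upton 26, #2→Dover 12, #3→Dover 72, #4→Upton 44, #5→Dover 42, #6→Largo 49, #7→Upton 26, #8→Largo 161. Service 432; fixed 67; total 499.
{Dover, Upton, Largo, Irby}: service 432 + fixed 105 = 537
{Dover, Upton, Irby}: #1→Upton 26, #2→Dover 12, #3→Dover 72, #4→Upton 44, #5→Dover 42, #6→Irby 63, #7→Upton 26, #8→Irby 230. Service 515; fixed 90; total 605.
{Upton}: #1→Upton 26, #2→Upton 12, #3→Upton 117, #4→Upton 44, #5→Upton 294, #6→Upton 70, #7→Upton 26, #8→Upton 322. Service 911; fixed 13; total 924.
No other subset beats 499.

Open Dover, Upton and Largo; minimum total cost 499.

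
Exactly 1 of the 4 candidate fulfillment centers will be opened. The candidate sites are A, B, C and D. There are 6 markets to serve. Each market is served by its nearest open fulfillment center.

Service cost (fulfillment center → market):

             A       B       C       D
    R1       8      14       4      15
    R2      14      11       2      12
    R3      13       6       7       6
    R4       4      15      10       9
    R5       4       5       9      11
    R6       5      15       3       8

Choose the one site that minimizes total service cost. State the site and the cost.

Choose C only; total service cost 35.

With exactly 1 open, each market uses its cheapest among the chosen.
{C}: R1→C 4, R2→C 2, R3→C 7, R4→C 10, R5→C 9, R6→C 3. Service cost 35.
{A}: service cost 48
{D}: service cost 61
Among all 4 size-1 choices, {C} is lowest.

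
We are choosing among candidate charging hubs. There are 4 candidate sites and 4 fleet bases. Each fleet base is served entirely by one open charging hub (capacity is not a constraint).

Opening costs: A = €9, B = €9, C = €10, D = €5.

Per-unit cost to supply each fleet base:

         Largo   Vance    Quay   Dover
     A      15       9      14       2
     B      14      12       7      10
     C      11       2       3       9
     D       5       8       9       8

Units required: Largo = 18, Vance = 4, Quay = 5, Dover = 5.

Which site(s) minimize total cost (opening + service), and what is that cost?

Open A, C and D; minimum total cost 147.

For any fixed open set, each fleet base goes to its cheapest open site; total = fixed + service.
{A, C, D}: Largo→D 5·18=90, Vance→C 2·4=8, Quay→C 3·5=15, Dover→A 2·5=10. Service 123; fixed 24; total 147.
{A, B, C, D}: Largo→D 5·18=90, Vance→C 2·4=8, Quay→C 3·5=15, Dover→A 2·5=10. Service 123; fixed 33; total 156.
{C, D}: service 153 + fixed 15 = 168
{D}: service 207 + fixed 5 = 212
No other subset beats 147.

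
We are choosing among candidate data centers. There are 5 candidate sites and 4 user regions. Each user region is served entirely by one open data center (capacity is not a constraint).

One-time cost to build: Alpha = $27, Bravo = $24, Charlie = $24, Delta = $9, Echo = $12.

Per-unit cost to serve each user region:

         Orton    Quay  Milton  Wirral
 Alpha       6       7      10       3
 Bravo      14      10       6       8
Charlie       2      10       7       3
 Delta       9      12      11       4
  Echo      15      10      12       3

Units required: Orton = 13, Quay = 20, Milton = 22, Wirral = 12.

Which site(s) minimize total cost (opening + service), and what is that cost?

Open Alpha and Charlie; minimum total cost 407.

For any fixed open set, each user region goes to its cheapest open site; total = fixed + service.
{Alpha, Charlie}: Orton→Charlie 2·13=26, Quay→Alpha 7·20=140, Milton→Charlie 7·22=154, Wirral→Alpha 3·12=36. Service 356; fixed 51; total 407.
{Alpha, Bravo, Charlie}: Orton→Charlie 2·13=26, Quay→Alpha 7·20=140, Milton→Bravo 6·22=132, Wirral→Alpha 3·12=36. Service 334; fixed 75; total 409.
{Alpha, Charlie, Delta}: service 356 + fixed 60 = 416
{Alpha, Bravo, Charlie, Delta, Echo}: service 334 + fixed 96 = 430
No other subset beats 407.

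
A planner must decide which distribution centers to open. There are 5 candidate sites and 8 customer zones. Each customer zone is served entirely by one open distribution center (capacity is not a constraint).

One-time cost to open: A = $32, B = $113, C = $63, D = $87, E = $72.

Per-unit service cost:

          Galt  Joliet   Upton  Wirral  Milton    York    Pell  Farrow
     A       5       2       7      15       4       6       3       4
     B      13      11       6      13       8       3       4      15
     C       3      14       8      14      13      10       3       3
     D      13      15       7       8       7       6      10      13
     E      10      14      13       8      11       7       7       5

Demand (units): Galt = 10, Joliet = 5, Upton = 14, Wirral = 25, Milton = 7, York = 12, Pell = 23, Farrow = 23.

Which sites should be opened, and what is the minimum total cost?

For any fixed open set, each customer zone goes to its cheapest open site; total = fixed + service.
{A, E}: Galt→A 5·10=50, Joliet→A 2·5=10, Upton→A 7·14=98, Wirral→E 8·25=200, Milton→A 4·7=28, York→A 6·12=72, Pell→A 3·23=69, Farrow→A 4·23=92. Service 619; fixed 104; total 723.
{A, D}: Galt→A 5·10=50, Joliet→A 2·5=10, Upton→A 7·14=98, Wirral→D 8·25=200, Milton→A 4·7=28, York→A 6·12=72, Pell→A 3·23=69, Farrow→A 4·23=92. Service 619; fixed 119; total 738.
{A, C, E}: service 576 + fixed 167 = 743
{A, B, C, D, E}: Galt→C 3·10=30, Joliet→A 2·5=10, Upton→B 6·14=84, Wirral→D 8·25=200, Milton→A 4·7=28, York→B 3·12=36, Pell→A 3·23=69, Farrow→C 3·23=69. Service 526; fixed 367; total 893.
No other subset beats 723.

Open A and E; minimum total cost 723.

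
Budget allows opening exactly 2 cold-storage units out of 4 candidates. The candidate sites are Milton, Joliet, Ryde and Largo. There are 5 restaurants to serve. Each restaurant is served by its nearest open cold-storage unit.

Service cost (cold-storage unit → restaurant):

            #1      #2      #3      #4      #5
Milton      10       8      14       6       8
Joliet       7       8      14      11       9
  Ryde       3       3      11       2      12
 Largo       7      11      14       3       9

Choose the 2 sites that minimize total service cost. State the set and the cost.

With exactly 2 open, each restaurant uses its cheapest among the chosen.
{Milton, Ryde}: #1→Ryde 3, #2→Ryde 3, #3→Ryde 11, #4→Ryde 2, #5→Milton 8. Service cost 27.
{Joliet, Ryde}: service cost 28
{Ryde, Largo}: service cost 28
Among all 6 size-2 choices, {Milton, Ryde} is lowest.

Choose Milton and Ryde; total service cost 27.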